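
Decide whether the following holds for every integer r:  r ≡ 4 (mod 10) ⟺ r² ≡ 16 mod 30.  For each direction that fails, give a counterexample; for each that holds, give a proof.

(→) This fails: take r = 24. Then 24 ≡ 4 (mod 10), but 24² = 576 ≡ 6 (mod 30), not 16.

(←) This fails: take r = 16. Then 16² = 256 ≡ 16 (mod 30), yet 16 ≡ 6 (mod 10), not 4.

(⇒) fails and (⇐) fails.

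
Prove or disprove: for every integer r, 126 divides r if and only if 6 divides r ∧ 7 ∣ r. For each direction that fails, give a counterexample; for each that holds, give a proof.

[⇒] If 126 ∣ r, write r = 126q. Since 126 = 21·6, r = 6·(21q), so 6 ∣ r; and since 126 = 18·7, r = 7·(18q), so 7 ∣ r.

[⇐] This fails: take r = 42. Both 6 ∣ 42 and 7 ∣ 42, yet 42 is not a multiple of 126 (since 42 = 0·126 + 42), so 126 ∤ 42.

Only the forward direction holds.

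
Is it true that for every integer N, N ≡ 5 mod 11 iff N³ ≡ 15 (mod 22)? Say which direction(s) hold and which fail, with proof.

Only the reverse direction holds.

Forward direction. This fails: take N = 16. Then 16 ≡ 5 (mod 11), but 16³ = 4096 ≡ 4 (mod 22), not 15.

Converse. The residues r modulo 22 with r³ ≡ 15 (mod 22) are exactly {5}, and each is ≡ 5 (mod 11).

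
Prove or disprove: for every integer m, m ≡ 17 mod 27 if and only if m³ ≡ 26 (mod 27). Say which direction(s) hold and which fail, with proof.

Only the forward direction holds.

(⟸) This fails: take m = 8. Then 8³ = 512 ≡ 26 (mod 27), yet 8 ≡ 8 (mod 27), not 17.

(⟹) Suppose m ≡ 17 mod 27. Write m = 27j + 17. Then (27j + 17)³ = 19683j³ + 37179j² + 23409j + 4913 = 27(729j³ + 1377j² + 867j + 181) + 26, so m³ ≡ 26 (mod 27).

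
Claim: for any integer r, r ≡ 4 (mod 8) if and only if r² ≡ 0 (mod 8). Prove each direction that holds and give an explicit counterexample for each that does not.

Only the forward direction holds.

Converse. This fails: take r = 0. Then 0² = 0 ≡ 0 (mod 8), yet 0 ≡ 0 (mod 8), not 4.

Forward direction. Suppose r ≡ 4 (mod 8). Write r = 8j + 4. Then (8j + 4)² = 64j² + 64j + 16 = 8(8j² + 8j + 2) + 0, so r² ≡ 0 (mod 8).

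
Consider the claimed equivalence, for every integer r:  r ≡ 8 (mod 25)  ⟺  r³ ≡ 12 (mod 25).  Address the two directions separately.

[⇒] Suppose r ≡ 8 (mod 25). Write r = 25j + 8. Then (25j + 8)³ = 15625j³ + 15000j² + 4800j + 512 = 25(625j³ + 600j² + 192j + 20) + 12, so r³ ≡ 12 (mod 25).

[⇐] Conversely, suppose r³ ≡ 12 (mod 25). The only residue r in {0, …, 24} with r³ ≡ 12 (mod 25) is r = 8, so r ≡ 8 (mod 25).

The biconditional holds.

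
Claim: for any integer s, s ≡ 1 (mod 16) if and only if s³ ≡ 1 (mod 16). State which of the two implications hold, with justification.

(⇐) Suppose s³ ≡ 1 (mod 16). The only residue r in {0, …, 15} with r³ ≡ 1 (mod 16) is r = 1, so s ≡ 1 (mod 16).

(⇒) Suppose s ≡ 1 (mod 16). Write s = 16j + 1. Then (16j + 1)³ = 4096j³ + 768j² + 48j + 1 = 16(256j³ + 48j² + 3j) + 1, so s³ ≡ 1 (mod 16).

Both directions hold; the statement is true.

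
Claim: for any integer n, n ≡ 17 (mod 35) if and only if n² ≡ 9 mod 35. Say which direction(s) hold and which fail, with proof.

(⇒) holds; (⇐) fails.

(→) Suppose n ≡ 17 (mod 35). Write n = 35j + 17. Then (35j + 17)² = 1225j² + 1190j + 289 = 35(35j² + 34j + 8) + 9, so n² ≡ 9 (mod 35).

(←) This fails: take n = 3. Then 3² = 9 ≡ 9 (mod 35), yet 3 ≡ 3 (mod 35), not 17.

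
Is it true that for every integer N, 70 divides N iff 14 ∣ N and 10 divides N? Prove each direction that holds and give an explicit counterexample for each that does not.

(⇐) Suppose 14 ∣ N and 10 ∣ N. Any common multiple of 14 and 10 is a multiple of their lcm; here lcm(14, 10) = 14·10/gcd(14, 10) = 140/2 = 70, so 70 ∣ N.

(⇒) If 70 ∣ N, write N = 70q. Since 70 = 5·14, N = 14·(5q), so 14 ∣ N; and since 70 = 7·10, N = 10·(7q), so 10 ∣ N.

Both implications hold.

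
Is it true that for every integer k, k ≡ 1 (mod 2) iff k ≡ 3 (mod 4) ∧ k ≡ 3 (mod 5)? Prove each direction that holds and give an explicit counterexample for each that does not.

Not equivalent: only (⇐) holds.

(⟹) This fails: k = 1 gives 1 ≡ 1 (mod 2) but 1 ≡ 1 (mod 4), so the conjunction on the right does not hold.

(⟸) Conversely, if k ≡ 3 (mod 4) and k ≡ 3 (mod 5), then by the Chinese remainder theorem k ≡ 3 (mod 20). Since 3 ≡ 1 (mod 2) and 2 ∣ 20, we get k ≡ 1 (mod 2).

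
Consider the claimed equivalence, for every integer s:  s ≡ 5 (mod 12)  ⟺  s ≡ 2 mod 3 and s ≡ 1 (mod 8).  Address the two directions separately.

Not equivalent: only (⇐) holds.

(→) This fails: s = 5 gives 5 ≡ 5 (mod 12) but 5 ≡ 5 (mod 8), so the conjunction on the right does not hold.

(←) Conversely, if s ≡ 2 (mod 3) and s ≡ 1 (mod 8), then by the Chinese remainder theorem s ≡ 17 (mod 24). Since 17 ≡ 5 (mod 12) and 12 ∣ 24, we get s ≡ 5 (mod 12).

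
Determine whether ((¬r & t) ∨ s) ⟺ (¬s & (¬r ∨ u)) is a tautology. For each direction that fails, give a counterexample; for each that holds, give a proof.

(⟹) This fails. Under t = F, u = F, s = T, r = F, the left side is true but the right side is false.

(⟸) This fails. Under t = F, u = F, s = F, r = F, the left side is false but the right side is true.

Neither direction holds.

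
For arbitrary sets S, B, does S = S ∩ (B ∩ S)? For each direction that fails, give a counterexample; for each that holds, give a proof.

Forward inclusion. This inclusion fails. Take S = {1}, B = ∅; then 1 ∈ S but 1 ∉ S ∩ (B ∩ S).

Reverse inclusion. Let x ∈ S ∩ (B ∩ S). Then x ∈ S ∩ B, from which x ∈ S.

(⊆) fails; (⊇) holds.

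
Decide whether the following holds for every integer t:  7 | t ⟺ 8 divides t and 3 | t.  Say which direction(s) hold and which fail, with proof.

(⇒) fails and (⇐) fails.

Forward direction. This fails: take t = 7. Certainly 7 ∣ 7, but 8 ∤ 7.

Converse. This fails: take t = 24. Both 8 ∣ 24 and 3 ∣ 24, yet 24 is not a multiple of 7 (since 24 = 3·7 + 3), so 7 ∤ 24.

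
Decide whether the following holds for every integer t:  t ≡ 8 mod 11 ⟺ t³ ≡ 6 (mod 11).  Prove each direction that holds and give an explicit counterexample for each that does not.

Both directions hold; the statement is true.

Forward direction. Suppose t ≡ 8 mod 11. Write t = 11j + 8. Then (11j + 8)³ = 1331j³ + 2904j² + 2112j + 512 = 11(121j³ + 264j² + 192j + 46) + 6, so t³ ≡ 6 (mod 11).

Converse. For the converse, argue contrapositively. If t ≢ 8 (mod 11), then t is congruent to one of 0, 1, 2, 3, 4, 5, 6, 7, 9, 10 modulo 11, and these give t³ ≡ 0, 1, 8, 5, 9, 4, 7, 2, 3, 10 respectively — never 6.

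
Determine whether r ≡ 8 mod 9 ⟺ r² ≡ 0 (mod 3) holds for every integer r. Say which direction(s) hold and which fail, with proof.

Neither implication holds.

(⇒) This fails: take r = 8. Then 8 ≡ 8 (mod 9), but 8² = 64 ≡ 1 (mod 3), not 0.

(⇐) This fails: take r = 0. Then 0² = 0 ≡ 0 (mod 3), yet 0 ≡ 0 (mod 9), not 8.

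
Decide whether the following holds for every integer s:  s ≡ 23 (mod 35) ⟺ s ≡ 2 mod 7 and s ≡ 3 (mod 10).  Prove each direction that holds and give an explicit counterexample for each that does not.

(⟸) If s ≡ 2 (mod 7) and s ≡ 3 (mod 10), then by the Chinese remainder theorem s ≡ 23 (mod 70). Since 23 ≡ 23 (mod 35) and 35 ∣ 70, we get s ≡ 23 (mod 35).

(⟹) This fails: s = 58 gives 58 ≡ 23 (mod 35) but 58 ≡ 8 (mod 10), so the conjunction on the right does not hold.

Only the reverse direction holds.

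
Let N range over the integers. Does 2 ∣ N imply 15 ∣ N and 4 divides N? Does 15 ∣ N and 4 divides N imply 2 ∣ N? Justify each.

(⇒) fails; (⇐) holds.

(⟹) This fails: take N = 2. Certainly 2 ∣ 2, but 15 ∤ 2.

(⟸) Suppose 15 ∣ N and 4 ∣ N. Any common multiple of 15 and 4 is a multiple of their lcm; here gcd(15, 4) = 1, so lcm(15, 4) = 15·4 = 60, so 60 ∣ N. Since 2 ∣ 60, it follows that 2 ∣ N.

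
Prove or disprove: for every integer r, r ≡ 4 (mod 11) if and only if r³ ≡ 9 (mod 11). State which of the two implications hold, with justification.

[⇒] Suppose r ≡ 4 (mod 11). Write r = 11j + 4. Then (11j + 4)³ = 1331j³ + 1452j² + 528j + 64 = 11(121j³ + 132j² + 48j + 5) + 9, so r³ ≡ 9 (mod 11).

[⇐] Conversely, suppose r³ ≡ 9 (mod 11). The only residue r in {0, …, 10} with r³ ≡ 9 (mod 11) is r = 4, so r ≡ 4 (mod 11).

Both implications hold.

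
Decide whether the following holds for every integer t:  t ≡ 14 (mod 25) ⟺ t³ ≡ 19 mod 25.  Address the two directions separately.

Both implications hold.

[⇒] Suppose t ≡ 14 (mod 25). Write t = 25j + 14. Then (25j + 14)³ = 15625j³ + 26250j² + 14700j + 2744 = 25(625j³ + 1050j² + 588j + 109) + 19, so t³ ≡ 19 (mod 25).

[⇐] Conversely, suppose t³ ≡ 19 (mod 25). The only residue r in {0, …, 24} with r³ ≡ 19 (mod 25) is r = 14, so t ≡ 14 (mod 25).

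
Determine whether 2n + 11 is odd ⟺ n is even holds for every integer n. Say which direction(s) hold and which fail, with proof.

Not equivalent: only (⇐) holds.

[⇒] This fails: take n = 3. Then 2n + 11 = 17, which is odd, yet n = 3 is odd, not even.

[⇐] Suppose n is even. Since 2 is even, 2n is even for every n, so 2n + 11 has the same parity as 11, which is odd. Hence 2n + 11 is odd.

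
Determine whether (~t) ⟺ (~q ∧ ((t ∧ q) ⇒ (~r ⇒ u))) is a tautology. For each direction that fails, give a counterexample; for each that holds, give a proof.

[⇒] This fails. Under t = F, r = F, q = T, u = F, the left side is true but the right side is false.

[⇐] This fails. Under t = T, r = F, q = F, u = F, the left side is false but the right side is true.

Neither direction holds.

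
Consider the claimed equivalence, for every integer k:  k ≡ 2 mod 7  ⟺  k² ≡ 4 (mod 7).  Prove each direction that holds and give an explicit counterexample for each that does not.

Not equivalent: only (⇒) holds.

(⟹) Suppose k ≡ 2 mod 7. Write k = 7j + 2. Then (7j + 2)² = 49j² + 28j + 4 = 7(7j² + 4j) + 4, so k² ≡ 4 (mod 7).

(⟸) This fails: take k = 5. Then 5² = 25 ≡ 4 (mod 7), yet 5 ≡ 5 (mod 7), not 2.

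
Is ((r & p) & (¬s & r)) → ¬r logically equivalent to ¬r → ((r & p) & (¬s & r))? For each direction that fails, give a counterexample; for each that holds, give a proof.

Both directions fail.

[⇒] This fails. Under p = F, r = F, s = F, the left side is true but the right side is false.

[⇐] This fails. Under p = T, r = T, s = F, the left side is false but the right side is true.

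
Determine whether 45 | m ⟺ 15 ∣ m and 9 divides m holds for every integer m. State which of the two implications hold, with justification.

Forward direction. If 45 ∣ m, write m = 45q. Since 45 = 3·15, m = 15·(3q), so 15 ∣ m; and since 45 = 5·9, m = 9·(5q), so 9 ∣ m.

Converse. Suppose 15 ∣ m and 9 ∣ m. Any common multiple of 15 and 9 is a multiple of their lcm; here lcm(15, 9) = 15·9/gcd(15, 9) = 135/3 = 45, so 45 ∣ m.

The biconditional holds.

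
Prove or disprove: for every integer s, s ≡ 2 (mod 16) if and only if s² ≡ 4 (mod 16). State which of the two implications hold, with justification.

(⇒) holds; (⇐) fails.

[⇒] Suppose s ≡ 2 (mod 16). Write s = 16j + 2. Then (16j + 2)² = 256j² + 64j + 4 = 16(16j² + 4j) + 4, so s² ≡ 4 (mod 16).

[⇐] This fails: take s = 6. Then 6² = 36 ≡ 4 (mod 16), yet 6 ≡ 6 (mod 16), not 2.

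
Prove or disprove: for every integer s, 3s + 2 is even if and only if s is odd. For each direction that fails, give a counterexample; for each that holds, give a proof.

Forward direction. This fails: s = 4 gives 3s + 2 = 14, which is even, but 4 is even, not odd.

Converse. This also fails: s = 3 is odd, but 3s + 2 = 11 is odd, not even.

Neither direction holds.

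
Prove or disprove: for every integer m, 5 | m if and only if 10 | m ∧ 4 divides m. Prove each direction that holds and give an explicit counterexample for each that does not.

The forward direction fails; the converse holds.

Forward direction. This fails: take m = 5. Certainly 5 ∣ 5, but 10 ∤ 5.

Converse. Suppose 10 ∣ m and 4 ∣ m. Any common multiple of 10 and 4 is a multiple of their lcm; here lcm(10, 4) = 10·4/gcd(10, 4) = 40/2 = 20, so 20 ∣ m. Since 5 ∣ 20, it follows that 5 ∣ m.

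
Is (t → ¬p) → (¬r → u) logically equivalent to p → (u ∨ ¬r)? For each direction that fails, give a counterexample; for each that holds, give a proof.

(⇒) fails and (⇐) fails.

(⇒) This fails. Under p = T, t = F, u = F, r = T, the left side is true but the right side is false.

(⇐) This fails. Under p = F, t = F, u = F, r = F, the left side is false but the right side is true.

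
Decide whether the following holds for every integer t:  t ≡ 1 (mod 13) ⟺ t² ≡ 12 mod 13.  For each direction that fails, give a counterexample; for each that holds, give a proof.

Neither implication holds.

(⇒) This fails: take t = 1. Then 1 ≡ 1 (mod 13), but 1² = 1 ≡ 1 (mod 13), not 12.

(⇐) This fails: take t = 5. Then 5² = 25 ≡ 12 (mod 13), yet 5 ≡ 5 (mod 13), not 1.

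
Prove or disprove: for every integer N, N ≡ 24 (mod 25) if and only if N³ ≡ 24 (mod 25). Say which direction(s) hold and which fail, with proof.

[⇐] Suppose N³ ≡ 24 (mod 25). The only residue r in {0, …, 24} with r³ ≡ 24 (mod 25) is r = 24, so N ≡ 24 (mod 25).

[⇒] Suppose N ≡ 24 (mod 25). Write N = 25j + 24. Then (25j + 24)³ = 15625j³ + 45000j² + 43200j + 13824 = 25(625j³ + 1800j² + 1728j + 552) + 24, so N³ ≡ 24 (mod 25).

Equivalent; both directions hold.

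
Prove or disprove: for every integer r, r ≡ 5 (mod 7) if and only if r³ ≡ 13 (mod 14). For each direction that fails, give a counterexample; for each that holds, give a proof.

(→) This fails: take r = 12. Then 12 ≡ 5 (mod 7), but 12³ = 1728 ≡ 6 (mod 14), not 13.

(←) This fails: take r = 3. Then 3³ = 27 ≡ 13 (mod 14), yet 3 ≡ 3 (mod 7), not 5.

Neither direction holds.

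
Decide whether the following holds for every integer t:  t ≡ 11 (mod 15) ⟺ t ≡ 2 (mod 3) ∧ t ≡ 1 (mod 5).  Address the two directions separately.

The biconditional holds.

Forward direction. Suppose t ≡ 11 (mod 15); write t = 15j + 11. Since 3 ∣ 15, reducing mod 3 gives t ≡ 11 ≡ 2 (mod 3); since 5 ∣ 15, reducing mod 5 gives t ≡ 11 ≡ 1 (mod 5).

Converse. If t ≡ 2 (mod 3) and t ≡ 1 (mod 5), then by the Chinese remainder theorem t ≡ 11 (mod 15). This is exactly t ≡ 11 (mod 15).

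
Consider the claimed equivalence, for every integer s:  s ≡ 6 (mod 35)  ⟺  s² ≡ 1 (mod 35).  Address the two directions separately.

(⇒) holds; (⇐) fails.

(⇒) Suppose s ≡ 6 (mod 35). Write s = 35j + 6. Then (35j + 6)² = 1225j² + 420j + 36 = 35(35j² + 12j + 1) + 1, so s² ≡ 1 (mod 35).

(⇐) This fails: take s = 1. Then 1² = 1 ≡ 1 (mod 35), yet 1 ≡ 1 (mod 35), not 6.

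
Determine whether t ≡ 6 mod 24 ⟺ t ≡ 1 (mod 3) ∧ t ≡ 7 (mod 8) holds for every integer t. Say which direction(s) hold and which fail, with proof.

Neither implication holds.

Forward direction. This fails: t = 6 gives 6 ≡ 6 (mod 24) but 6 ≡ 0 (mod 3), so the conjunction on the right does not hold.

Converse. This fails: t = 7 satisfies both congruences on the right (7 ≡ 1 mod 3 and 7 ≡ 7 mod 8) yet 7 ≡ 7 (mod 24), not 6.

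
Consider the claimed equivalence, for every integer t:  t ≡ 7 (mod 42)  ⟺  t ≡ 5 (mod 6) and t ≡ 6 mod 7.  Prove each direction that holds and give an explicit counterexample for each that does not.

Forward direction. This fails: t = 7 gives 7 ≡ 7 (mod 42) but 7 ≡ 1 (mod 6), so the conjunction on the right does not hold.

Converse. This fails: t = 41 satisfies both congruences on the right (41 ≡ 5 mod 6 and 41 ≡ 6 mod 7) yet 41 ≡ 41 (mod 42), not 7.

(⇒) fails and (⇐) fails.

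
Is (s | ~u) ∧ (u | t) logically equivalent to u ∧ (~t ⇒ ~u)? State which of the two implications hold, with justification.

Both directions fail.

(⟹) This fails. Under u = F, t = T, s = F, the left side is true but the right side is false.

(⟸) This fails. Under u = T, t = T, s = F, the left side is false but the right side is true.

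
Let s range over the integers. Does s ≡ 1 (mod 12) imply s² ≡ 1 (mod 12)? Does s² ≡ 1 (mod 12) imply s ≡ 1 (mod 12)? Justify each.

Only the forward implication holds.

Converse. This fails: take s = 5. Then 5² = 25 ≡ 1 (mod 12), yet 5 ≡ 5 (mod 12), not 1.

Forward direction. Suppose s ≡ 1 (mod 12). Write s = 12j + 1. Then (12j + 1)² = 144j² + 24j + 1 = 12(12j² + 2j) + 1, so s² ≡ 1 (mod 12).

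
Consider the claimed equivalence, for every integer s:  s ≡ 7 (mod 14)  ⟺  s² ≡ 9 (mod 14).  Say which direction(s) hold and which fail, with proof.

(⇒) This fails: take s = 7. Then 7 ≡ 7 (mod 14), but 7² = 49 ≡ 7 (mod 14), not 9.

(⇐) This fails: take s = 3. Then 3² = 9 ≡ 9 (mod 14), yet 3 ≡ 3 (mod 14), not 7.

(⇒) fails and (⇐) fails.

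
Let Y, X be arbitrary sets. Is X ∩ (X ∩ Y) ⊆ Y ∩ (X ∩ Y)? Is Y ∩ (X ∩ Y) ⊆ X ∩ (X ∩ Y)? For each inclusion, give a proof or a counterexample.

(⊇) Let x ∈ Y ∩ (X ∩ Y). Then x ∈ Y ∩ X, from which x ∈ X ∩ (X ∩ Y).

(⊆) Let x ∈ X ∩ (X ∩ Y). Then x ∈ Y ∩ X, from which x ∈ Y ∩ (X ∩ Y).

Both inclusions hold.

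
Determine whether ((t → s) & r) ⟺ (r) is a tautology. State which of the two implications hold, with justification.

Only the forward direction holds.

(⟸) This fails. Under s = F, t = T, r = T, the left side is false but the right side is true.

(⟹) Assume the antecedent. If s is true, the antecedent forces (s = T, t = F, r = T) or (s = T, t = T, r = T), and r holds there. If s is false, the antecedent forces (s = F, t = F, r = T), and r holds there. Either way r holds.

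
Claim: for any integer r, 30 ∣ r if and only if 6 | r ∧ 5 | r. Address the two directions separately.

The biconditional holds.

Converse. Suppose 6 ∣ r and 5 ∣ r. Any common multiple of 6 and 5 is a multiple of their lcm; here gcd(6, 5) = 1, so lcm(6, 5) = 6·5 = 30, so 30 ∣ r.

Forward direction. If 30 ∣ r, write r = 30q. Since 30 = 5·6, r = 6·(5q), so 6 ∣ r; and since 30 = 6·5, r = 5·(6q), so 5 ∣ r.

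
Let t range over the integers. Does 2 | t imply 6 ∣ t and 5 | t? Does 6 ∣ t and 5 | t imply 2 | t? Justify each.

[⇒] This fails: take t = 2. Certainly 2 ∣ 2, but 6 ∤ 2.

[⇐] Suppose 6 ∣ t and 5 ∣ t. Any common multiple of 6 and 5 is a multiple of their lcm; here gcd(6, 5) = 1, so lcm(6, 5) = 6·5 = 30, so 30 ∣ t. Since 2 ∣ 30, it follows that 2 ∣ t.

(⇒) fails; (⇐) holds.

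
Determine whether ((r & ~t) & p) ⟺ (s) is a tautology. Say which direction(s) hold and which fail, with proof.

(⟹) This fails. Under s = F, p = T, t = F, r = T, the left side is true but the right side is false.

(⟸) This fails. Under s = T, p = F, t = F, r = F, the left side is false but the right side is true.

(⇒) fails and (⇐) fails.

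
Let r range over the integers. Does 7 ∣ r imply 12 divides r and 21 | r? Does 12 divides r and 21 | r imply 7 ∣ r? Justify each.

(⟹) This fails: take r = 7. Certainly 7 ∣ 7, but 12 ∤ 7.

(⟸) Suppose 12 ∣ r and 21 ∣ r. Any common multiple of 12 and 21 is a multiple of their lcm; here lcm(12, 21) = 12·21/gcd(12, 21) = 252/3 = 84, so 84 ∣ r. Since 7 ∣ 84, it follows that 7 ∣ r.

Only the converse holds.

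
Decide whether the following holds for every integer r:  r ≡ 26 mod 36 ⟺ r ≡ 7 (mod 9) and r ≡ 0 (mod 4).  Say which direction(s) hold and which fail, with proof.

Forward direction. This fails: r = 26 gives 26 ≡ 26 (mod 36) but 26 ≡ 8 (mod 9), so the conjunction on the right does not hold.

Converse. This fails: r = 16 satisfies both congruences on the right (16 ≡ 7 mod 9 and 16 ≡ 0 mod 4) yet 16 ≡ 16 (mod 36), not 26.

Neither implication holds.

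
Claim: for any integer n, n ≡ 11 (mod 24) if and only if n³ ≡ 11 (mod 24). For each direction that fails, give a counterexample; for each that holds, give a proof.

Both directions hold.

Forward direction. Suppose n ≡ 11 (mod 24). Write n = 24j + 11. Then (24j + 11)³ = 13824j³ + 19008j² + 8712j + 1331 = 24(576j³ + 792j² + 363j + 55) + 11, so n³ ≡ 11 (mod 24).

Converse. Suppose n³ ≡ 11 (mod 24). The only residue r in {0, …, 23} with r³ ≡ 11 (mod 24) is r = 11, so n ≡ 11 (mod 24).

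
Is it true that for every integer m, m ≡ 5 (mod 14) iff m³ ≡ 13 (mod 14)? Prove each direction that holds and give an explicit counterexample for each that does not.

[⇐] This fails: take m = 3. Then 3³ = 27 ≡ 13 (mod 14), yet 3 ≡ 3 (mod 14), not 5.

[⇒] Suppose m ≡ 5 (mod 14). Write m = 14j + 5. Then (14j + 5)³ = 2744j³ + 2940j² + 1050j + 125 = 14(196j³ + 210j² + 75j + 8) + 13, so m³ ≡ 13 (mod 14).

(⇒) holds; (⇐) fails.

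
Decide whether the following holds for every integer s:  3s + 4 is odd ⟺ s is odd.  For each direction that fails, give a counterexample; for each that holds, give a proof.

(→) Suppose 3s + 4 is odd. Since 3 is odd, 3s and s have the same parity, so 3s + 4 ≡ s + 4 (mod 2). As 4 is even, 3s + 4 is odd exactly when s is odd. Thus s is odd.

(←) Conversely, suppose s is odd; write s = 2j + 1. Then 3s + 4 = 3·(2j + 1) + 4 = 2·3j + 7, which is odd.

Both directions hold.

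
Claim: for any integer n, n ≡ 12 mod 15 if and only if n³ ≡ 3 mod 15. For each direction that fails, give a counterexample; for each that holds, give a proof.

(→) Suppose n ≡ 12 mod 15. Write n = 15j + 12. Then (15j + 12)³ = 3375j³ + 8100j² + 6480j + 1728 = 15(225j³ + 540j² + 432j + 115) + 3, so n³ ≡ 3 (mod 15).

(←) Conversely, suppose n³ ≡ 3 (mod 15). The only residue r in {0, …, 14} with r³ ≡ 3 (mod 15) is r = 12, so n ≡ 12 (mod 15).

Both implications hold.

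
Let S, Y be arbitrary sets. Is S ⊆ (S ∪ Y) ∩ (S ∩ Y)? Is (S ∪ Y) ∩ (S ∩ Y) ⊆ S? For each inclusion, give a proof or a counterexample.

Only the reverse inclusion holds.

(⟹) This inclusion fails. Take S = {1}, Y = ∅; then 1 ∈ S but 1 ∉ (S ∪ Y) ∩ (S ∩ Y).

(⟸) Let x ∈ (S ∪ Y) ∩ (S ∩ Y). Then x ∈ S ∩ Y, from which x ∈ S.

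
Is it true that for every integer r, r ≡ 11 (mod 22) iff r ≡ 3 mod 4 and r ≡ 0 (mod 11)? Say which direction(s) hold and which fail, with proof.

(⇐) If r ≡ 3 (mod 4) and r ≡ 0 (mod 11), then by the Chinese remainder theorem r ≡ 11 (mod 44). Since 11 ≡ 11 (mod 22) and 22 ∣ 44, we get r ≡ 11 (mod 22).

(⇒) This fails: r = 33 gives 33 ≡ 11 (mod 22) but 33 ≡ 1 (mod 4), so the conjunction on the right does not hold.

Only the reverse direction holds.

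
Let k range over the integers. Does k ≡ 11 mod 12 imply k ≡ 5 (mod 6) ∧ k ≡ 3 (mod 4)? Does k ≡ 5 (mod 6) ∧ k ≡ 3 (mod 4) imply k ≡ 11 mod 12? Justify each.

Equivalent; both directions hold.

[⇒] Suppose k ≡ 11 (mod 12); write k = 12j + 11. Since 6 ∣ 12, reducing mod 6 gives k ≡ 11 ≡ 5 (mod 6); since 4 ∣ 12, reducing mod 4 gives k ≡ 11 ≡ 3 (mod 4).

[⇐] Conversely, if k ≡ 5 (mod 6) and k ≡ 3 (mod 4), then by the Chinese remainder theorem k ≡ 11 (mod 12). This is exactly k ≡ 11 (mod 12).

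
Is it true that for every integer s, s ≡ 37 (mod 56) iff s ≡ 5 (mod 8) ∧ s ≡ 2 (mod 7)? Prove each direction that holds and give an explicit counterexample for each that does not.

Both implications hold.

(→) Suppose s ≡ 37 (mod 56); write s = 56j + 37. Since 8 ∣ 56, reducing mod 8 gives s ≡ 37 ≡ 5 (mod 8); since 7 ∣ 56, reducing mod 7 gives s ≡ 37 ≡ 2 (mod 7).

(←) Conversely, if s ≡ 5 (mod 8) and s ≡ 2 (mod 7), then by the Chinese remainder theorem s ≡ 37 (mod 56). This is exactly s ≡ 37 (mod 56).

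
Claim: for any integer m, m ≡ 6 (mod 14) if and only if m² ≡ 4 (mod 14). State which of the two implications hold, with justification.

[⇒] This fails: take m = 6. Then 6 ≡ 6 (mod 14), but 6² = 36 ≡ 8 (mod 14), not 4.

[⇐] This fails: take m = 2. Then 2² = 4 ≡ 4 (mod 14), yet 2 ≡ 2 (mod 14), not 6.

(⇒) fails and (⇐) fails.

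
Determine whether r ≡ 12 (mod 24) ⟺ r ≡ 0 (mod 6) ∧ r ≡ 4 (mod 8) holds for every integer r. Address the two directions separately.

(⇒) Suppose r ≡ 12 (mod 24); write r = 24j + 12. Since 6 ∣ 24, reducing mod 6 gives r ≡ 12 ≡ 0 (mod 6); since 8 ∣ 24, reducing mod 8 gives r ≡ 12 ≡ 4 (mod 8).

(⇐) Conversely, if r ≡ 0 (mod 6) and r ≡ 4 (mod 8), then by the Chinese remainder theorem r ≡ 12 (mod 24). This is exactly r ≡ 12 (mod 24).

The biconditional holds.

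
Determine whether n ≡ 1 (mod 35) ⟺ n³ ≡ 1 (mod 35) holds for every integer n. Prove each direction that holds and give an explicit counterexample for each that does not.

[⇒] Suppose n ≡ 1 (mod 35). Write n = 35j + 1. Then (35j + 1)³ = 42875j³ + 3675j² + 105j + 1 = 35(1225j³ + 105j² + 3j) + 1, so n³ ≡ 1 (mod 35).

[⇐] This fails: take n = 11. Then 11³ = 1331 ≡ 1 (mod 35), yet 11 ≡ 11 (mod 35), not 1.

The forward direction holds; the converse fails.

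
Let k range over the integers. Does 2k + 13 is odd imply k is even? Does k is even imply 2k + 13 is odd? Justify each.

(→) This fails: take k = 3. Then 2k + 13 = 19, which is odd, yet k = 3 is odd, not even.

(←) Suppose k is even. Since 2 is even, 2k is even for every k, so 2k + 13 has the same parity as 13, which is odd. Hence 2k + 13 is odd.

Only the reverse direction holds.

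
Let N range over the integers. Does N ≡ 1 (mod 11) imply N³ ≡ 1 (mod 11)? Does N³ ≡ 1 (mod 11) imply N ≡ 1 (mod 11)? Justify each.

Both directions hold.

(⇒) Suppose N ≡ 1 (mod 11). Write N = 11j + 1. Then (11j + 1)³ = 1331j³ + 363j² + 33j + 1 = 11(121j³ + 33j² + 3j) + 1, so N³ ≡ 1 (mod 11).

(⇐) For the converse, argue contrapositively. If N ≢ 1 (mod 11), then N is congruent to one of 0, 2, 3, 4, 5, 6, 7, 8, 9, 10 modulo 11, and these give N³ ≡ 0, 8, 5, 9, 4, 7, 2, 6, 3, 10 respectively — never 1.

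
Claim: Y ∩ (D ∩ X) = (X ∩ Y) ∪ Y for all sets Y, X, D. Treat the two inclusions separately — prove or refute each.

(⊆) holds; (⊇) fails.

Forward inclusion. Let x ∈ Y ∩ (D ∩ X). Then x ∈ Y ∩ X ∩ D, from which x ∈ (X ∩ Y) ∪ Y.

Reverse inclusion. This inclusion fails. Take Y = {1}, X = ∅, D = ∅; then 1 ∈ (X ∩ Y) ∪ Y but 1 ∉ Y ∩ (D ∩ X).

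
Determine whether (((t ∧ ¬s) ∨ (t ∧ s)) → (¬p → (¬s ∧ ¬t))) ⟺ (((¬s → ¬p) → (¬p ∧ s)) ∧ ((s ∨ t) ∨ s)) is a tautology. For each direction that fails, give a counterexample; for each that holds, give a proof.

Both directions fail.

(⇒) This fails. Under t = F, p = F, s = F, the left side is true but the right side is false.

(⇐) This fails. Under t = T, p = F, s = T, the left side is false but the right side is true.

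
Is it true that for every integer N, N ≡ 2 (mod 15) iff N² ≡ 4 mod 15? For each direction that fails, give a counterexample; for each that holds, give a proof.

Only the forward direction holds.

(→) Suppose N ≡ 2 (mod 15). Write N = 15j + 2. Then (15j + 2)² = 225j² + 60j + 4 = 15(15j² + 4j) + 4, so N² ≡ 4 (mod 15).

(←) This fails: take N = 7. Then 7² = 49 ≡ 4 (mod 15), yet 7 ≡ 7 (mod 15), not 2.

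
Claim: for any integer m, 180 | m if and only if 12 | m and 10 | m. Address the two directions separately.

Only the forward direction holds.

(⇒) If 180 ∣ m, write m = 180q. Since 180 = 15·12, m = 12·(15q), so 12 ∣ m; and since 180 = 18·10, m = 10·(18q), so 10 ∣ m.

(⇐) This fails: take m = 60. Both 12 ∣ 60 and 10 ∣ 60, yet 60 is not a multiple of 180 (since 60 = 0·180 + 60), so 180 ∤ 60.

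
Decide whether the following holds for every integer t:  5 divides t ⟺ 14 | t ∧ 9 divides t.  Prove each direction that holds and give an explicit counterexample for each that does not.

Both directions fail.

(⇒) This fails: take t = 5. Certainly 5 ∣ 5, but 14 ∤ 5.

(⇐) This fails: take t = 126. Both 14 ∣ 126 and 9 ∣ 126, yet 126 is not a multiple of 5 (since 126 = 25·5 + 1), so 5 ∤ 126.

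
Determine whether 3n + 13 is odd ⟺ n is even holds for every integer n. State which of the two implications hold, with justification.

(⟹) Suppose 3n + 13 is odd. Since 3 is odd, 3n and n have the same parity, so 3n + 13 ≡ n + 13 (mod 2). As 13 is odd, 3n + 13 is odd exactly when n is even. Thus n is even.

(⟸) Conversely, suppose n is even; write n = 2j. Then 3n + 13 = 3·(2j) + 13 = 2·3j + 13, which is odd.

Both directions hold; the statement is true.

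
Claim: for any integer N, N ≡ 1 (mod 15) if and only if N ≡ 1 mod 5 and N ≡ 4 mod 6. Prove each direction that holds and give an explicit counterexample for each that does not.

(⟹) This fails: N = 1 gives 1 ≡ 1 (mod 15) but 1 ≡ 1 (mod 6), so the conjunction on the right does not hold.

(⟸) Conversely, if N ≡ 1 (mod 5) and N ≡ 4 (mod 6), then by the Chinese remainder theorem N ≡ 16 (mod 30). Since 16 ≡ 1 (mod 15) and 15 ∣ 30, we get N ≡ 1 (mod 15).

(⇒) fails; (⇐) holds.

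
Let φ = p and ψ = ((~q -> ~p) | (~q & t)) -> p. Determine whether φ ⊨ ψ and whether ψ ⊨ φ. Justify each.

Equivalent; both directions hold.

Converse. Assume the antecedent. If t is true, the antecedent forces (t = T, p = T, q = F) or (t = T, p = T, q = T), and p holds there. If t is false, the antecedent forces (t = F, p = T, q = F) or (t = F, p = T, q = T), and p holds there. Either way p holds.

Forward direction. Assume the antecedent. If t is true, the antecedent forces (t = T, p = T, q = F) or (t = T, p = T, q = T), and ((~q -> ~p) | (~q & t)) -> p holds there. If t is false, the antecedent forces (t = F, p = T, q = F) or (t = F, p = T, q = T), and ((~q -> ~p) | (~q & t)) -> p holds there. Either way ((~q -> ~p) | (~q & t)) -> p holds.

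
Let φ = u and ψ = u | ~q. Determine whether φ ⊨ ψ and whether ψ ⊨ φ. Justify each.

(⇒) holds; (⇐) fails.

Converse. This fails. Under q = F, u = F, the left side is false but the right side is true.

Forward direction. Assume the antecedent. If q is true, the antecedent forces (q = T, u = T), and u | ~q holds there. If q is false, u | ~q reduces to true regardless of the other variables. Either way u | ~q holds.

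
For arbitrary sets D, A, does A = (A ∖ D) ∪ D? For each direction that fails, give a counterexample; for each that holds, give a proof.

(⊆) holds; (⊇) fails.

(⟹) Let x ∈ A. Then either x ∈ A and x ∉ D; or x ∈ D ∩ A. In each case x ∈ (A ∖ D) ∪ D, so A ⊆ (A ∖ D) ∪ D.

(⟸) This inclusion fails. Take D = {1}, A = ∅; then 1 ∈ (A ∖ D) ∪ D but 1 ∉ A.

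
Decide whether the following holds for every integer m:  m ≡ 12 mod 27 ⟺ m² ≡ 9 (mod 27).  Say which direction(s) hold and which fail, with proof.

[⇒] Suppose m ≡ 12 mod 27. Write m = 27j + 12. Then (27j + 12)² = 729j² + 648j + 144 = 27(27j² + 24j + 5) + 9, so m² ≡ 9 (mod 27).

[⇐] This fails: take m = 3. Then 3² = 9 ≡ 9 (mod 27), yet 3 ≡ 3 (mod 27), not 12.

The forward direction holds; the converse fails.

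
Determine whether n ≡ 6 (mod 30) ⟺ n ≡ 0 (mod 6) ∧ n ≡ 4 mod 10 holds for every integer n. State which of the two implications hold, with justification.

(⇒) This fails: n = 6 gives 6 ≡ 6 (mod 30) but 6 ≡ 6 (mod 10), so the conjunction on the right does not hold.

(⇐) This fails: n = 24 satisfies both congruences on the right (24 ≡ 0 mod 6 and 24 ≡ 4 mod 10) yet 24 ≡ 24 (mod 30), not 6.

Neither implication holds.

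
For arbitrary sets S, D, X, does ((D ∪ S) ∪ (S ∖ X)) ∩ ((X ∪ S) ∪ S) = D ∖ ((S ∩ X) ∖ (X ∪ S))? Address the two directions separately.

Forward inclusion. This inclusion fails. Take S = {1}, D = ∅, X = ∅; then 1 ∈ ((D ∪ S) ∪ (S ∖ X)) ∩ ((X ∪ S) ∪ S) but 1 ∉ D ∖ ((S ∩ X) ∖ (X ∪ S)).

Reverse inclusion. This inclusion fails. Take S = ∅, D = {1}, X = ∅; then 1 ∈ D ∖ ((S ∩ X) ∖ (X ∪ S)) but 1 ∉ ((D ∪ S) ∪ (S ∖ X)) ∩ ((X ∪ S) ∪ S).

(⊆) fails and (⊇) fails.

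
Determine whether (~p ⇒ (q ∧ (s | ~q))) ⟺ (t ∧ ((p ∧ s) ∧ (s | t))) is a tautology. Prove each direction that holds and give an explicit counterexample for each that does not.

(⇒) This fails. Under q = T, s = T, p = F, t = F, the left side is true but the right side is false.

(⇐) Assume the antecedent. If q is true, the antecedent forces (q = T, s = T, p = T, t = T), and ~p ⇒ (q ∧ (s | ~q)) holds there. If q is false, the antecedent forces (q = F, s = T, p = T, t = T), and ~p ⇒ (q ∧ (s | ~q)) holds there. Either way ~p ⇒ (q ∧ (s | ~q)) holds.

Only the converse holds.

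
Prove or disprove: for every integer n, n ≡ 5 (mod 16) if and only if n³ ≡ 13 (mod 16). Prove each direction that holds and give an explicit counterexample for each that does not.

The biconditional holds.

(→) Suppose n ≡ 5 (mod 16). Write n = 16j + 5. Then (16j + 5)³ = 4096j³ + 3840j² + 1200j + 125 = 16(256j³ + 240j² + 75j + 7) + 13, so n³ ≡ 13 (mod 16).

(←) Conversely, suppose n³ ≡ 13 (mod 16). The only residue r in {0, …, 15} with r³ ≡ 13 (mod 16) is r = 5, so n ≡ 5 (mod 16).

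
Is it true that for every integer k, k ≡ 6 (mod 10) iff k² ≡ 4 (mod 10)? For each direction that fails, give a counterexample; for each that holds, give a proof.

Both directions fail.

(→) This fails: take k = 6. Then 6 ≡ 6 (mod 10), but 6² = 36 ≡ 6 (mod 10), not 4.

(←) This fails: take k = 2. Then 2² = 4 ≡ 4 (mod 10), yet 2 ≡ 2 (mod 10), not 6.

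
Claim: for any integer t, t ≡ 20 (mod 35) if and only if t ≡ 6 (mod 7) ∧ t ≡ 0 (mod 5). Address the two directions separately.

Forward direction. Suppose t ≡ 20 (mod 35); write t = 35j + 20. Since 7 ∣ 35, reducing mod 7 gives t ≡ 20 ≡ 6 (mod 7); since 5 ∣ 35, reducing mod 5 gives t ≡ 20 ≡ 0 (mod 5).

Converse. If t ≡ 6 (mod 7) and t ≡ 0 (mod 5), then by the Chinese remainder theorem t ≡ 20 (mod 35). This is exactly t ≡ 20 (mod 35).

Both implications hold.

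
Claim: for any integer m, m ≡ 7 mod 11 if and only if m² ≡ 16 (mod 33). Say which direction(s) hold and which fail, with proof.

Neither implication holds.

(⟹) This fails: take m = 18. Then 18 ≡ 7 (mod 11), but 18² = 324 ≡ 27 (mod 33), not 16.

(⟸) This fails: take m = 4. Then 4² = 16 ≡ 16 (mod 33), yet 4 ≡ 4 (mod 11), not 7.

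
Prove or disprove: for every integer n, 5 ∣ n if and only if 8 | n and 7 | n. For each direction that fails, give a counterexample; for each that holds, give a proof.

(⟹) This fails: take n = 5. Certainly 5 ∣ 5, but 8 ∤ 5.

(⟸) This fails: take n = 56. Both 8 ∣ 56 and 7 ∣ 56, yet 56 is not a multiple of 5 (since 56 = 11·5 + 1), so 5 ∤ 56.

(⇒) fails and (⇐) fails.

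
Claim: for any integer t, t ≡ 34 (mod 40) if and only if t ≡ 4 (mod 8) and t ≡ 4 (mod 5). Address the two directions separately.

(⟹) This fails: t = 34 gives 34 ≡ 34 (mod 40) but 34 ≡ 2 (mod 8), so the conjunction on the right does not hold.

(⟸) This fails: t = 4 satisfies both congruences on the right (4 ≡ 4 mod 8 and 4 ≡ 4 mod 5) yet 4 ≡ 4 (mod 40), not 34.

(⇒) fails and (⇐) fails.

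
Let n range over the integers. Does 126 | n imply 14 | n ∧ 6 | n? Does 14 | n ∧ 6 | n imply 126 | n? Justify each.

The forward direction holds; the converse fails.

(⇒) If 126 ∣ n, write n = 126q. Since 126 = 9·14, n = 14·(9q), so 14 ∣ n; and since 126 = 21·6, n = 6·(21q), so 6 ∣ n.

(⇐) This fails: take n = 42. Both 14 ∣ 42 and 6 ∣ 42, yet 42 is not a multiple of 126 (since 42 = 0·126 + 42), so 126 ∤ 42.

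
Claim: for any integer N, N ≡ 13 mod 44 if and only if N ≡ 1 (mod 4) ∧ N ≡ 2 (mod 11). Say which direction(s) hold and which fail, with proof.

The biconditional holds.

[⇒] Suppose N ≡ 13 (mod 44); write N = 44j + 13. Since 4 ∣ 44, reducing mod 4 gives N ≡ 13 ≡ 1 (mod 4); since 11 ∣ 44, reducing mod 11 gives N ≡ 13 ≡ 2 (mod 11).

[⇐] Conversely, if N ≡ 1 (mod 4) and N ≡ 2 (mod 11), then by the Chinese remainder theorem N ≡ 13 (mod 44). This is exactly N ≡ 13 (mod 44).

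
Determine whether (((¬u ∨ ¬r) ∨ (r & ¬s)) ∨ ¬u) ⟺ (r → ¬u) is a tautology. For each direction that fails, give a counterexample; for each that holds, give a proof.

(⇒) fails; (⇐) holds.

(⇐) Assume the antecedent. If u is true, the antecedent forces (u = T, s = F, r = F) or (u = T, s = T, r = F), and ((¬u ∨ ¬r) ∨ (r & ¬s)) ∨ ¬u holds there. If u is false, ((¬u ∨ ¬r) ∨ (r & ¬s)) ∨ ¬u reduces to true regardless of the other variables. Either way ((¬u ∨ ¬r) ∨ (r & ¬s)) ∨ ¬u holds.

(⇒) This fails. Under u = T, s = F, r = T, the left side is true but the right side is false.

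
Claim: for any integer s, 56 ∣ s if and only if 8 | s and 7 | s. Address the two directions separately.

Converse. Suppose 8 ∣ s and 7 ∣ s. Any common multiple of 8 and 7 is a multiple of their lcm; here gcd(8, 7) = 1, so lcm(8, 7) = 8·7 = 56, so 56 ∣ s.

Forward direction. If 56 ∣ s, write s = 56q. Since 56 = 7·8, s = 8·(7q), so 8 ∣ s; and since 56 = 8·7, s = 7·(8q), so 7 ∣ s.

Both directions hold; the statement is true.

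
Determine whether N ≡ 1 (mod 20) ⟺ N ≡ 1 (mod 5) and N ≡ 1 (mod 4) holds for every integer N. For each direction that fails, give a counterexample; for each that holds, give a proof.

Equivalent; both directions hold.

(←) If N ≡ 1 (mod 5) and N ≡ 1 (mod 4), then by the Chinese remainder theorem N ≡ 1 (mod 20). This is exactly N ≡ 1 (mod 20).

(→) Suppose N ≡ 1 (mod 20); write N = 20j + 1. Since 5 ∣ 20, reducing mod 5 gives N ≡ 1 (mod 5); since 4 ∣ 20, reducing mod 4 gives N ≡ 1 (mod 4).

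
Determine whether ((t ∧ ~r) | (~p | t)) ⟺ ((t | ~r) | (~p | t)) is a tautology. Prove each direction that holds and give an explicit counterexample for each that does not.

(⟸) This fails. Under r = F, p = T, t = F, the left side is false but the right side is true.

(⟹) Assume the antecedent. If p is true, the antecedent forces (r = F, p = T, t = T) or (r = T, p = T, t = T), and (t | ~r) | (~p | t) holds there. If p is false, (t | ~r) | (~p | t) reduces to true regardless of the other variables. Either way (t | ~r) | (~p | t) holds.

Only the forward implication holds.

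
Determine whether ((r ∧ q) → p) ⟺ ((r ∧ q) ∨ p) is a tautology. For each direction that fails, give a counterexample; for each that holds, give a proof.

(⇒) fails and (⇐) fails.

(⇒) This fails. Under r = F, q = F, p = F, the left side is true but the right side is false.

(⇐) This fails. Under r = T, q = T, p = F, the left side is false but the right side is true.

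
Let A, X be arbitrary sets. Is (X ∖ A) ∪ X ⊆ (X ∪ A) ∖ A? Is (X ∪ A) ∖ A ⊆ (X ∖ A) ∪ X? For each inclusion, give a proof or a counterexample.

The sets are not equal: only the reverse inclusion holds.

(⊆) This inclusion fails. Take A = {1}, X = {1}; then 1 ∈ (X ∖ A) ∪ X but 1 ∉ (X ∪ A) ∖ A.

(⊇) Let x ∈ (X ∪ A) ∖ A. Then x ∈ X and x ∉ A, from which x ∈ (X ∖ A) ∪ X.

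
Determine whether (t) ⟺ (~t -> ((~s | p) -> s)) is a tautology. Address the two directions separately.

(⇒) holds; (⇐) fails.

(⇒) Assume the antecedent. If p is true, the antecedent forces (p = T, t = T, s = F) or (p = T, t = T, s = T), and ~t -> ((~s | p) -> s) holds there. If p is false, the antecedent forces (p = F, t = T, s = F) or (p = F, t = T, s = T), and ~t -> ((~s | p) -> s) holds there. Either way ~t -> ((~s | p) -> s) holds.

(⇐) This fails. Under p = F, t = F, s = T, the left side is false but the right side is true.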